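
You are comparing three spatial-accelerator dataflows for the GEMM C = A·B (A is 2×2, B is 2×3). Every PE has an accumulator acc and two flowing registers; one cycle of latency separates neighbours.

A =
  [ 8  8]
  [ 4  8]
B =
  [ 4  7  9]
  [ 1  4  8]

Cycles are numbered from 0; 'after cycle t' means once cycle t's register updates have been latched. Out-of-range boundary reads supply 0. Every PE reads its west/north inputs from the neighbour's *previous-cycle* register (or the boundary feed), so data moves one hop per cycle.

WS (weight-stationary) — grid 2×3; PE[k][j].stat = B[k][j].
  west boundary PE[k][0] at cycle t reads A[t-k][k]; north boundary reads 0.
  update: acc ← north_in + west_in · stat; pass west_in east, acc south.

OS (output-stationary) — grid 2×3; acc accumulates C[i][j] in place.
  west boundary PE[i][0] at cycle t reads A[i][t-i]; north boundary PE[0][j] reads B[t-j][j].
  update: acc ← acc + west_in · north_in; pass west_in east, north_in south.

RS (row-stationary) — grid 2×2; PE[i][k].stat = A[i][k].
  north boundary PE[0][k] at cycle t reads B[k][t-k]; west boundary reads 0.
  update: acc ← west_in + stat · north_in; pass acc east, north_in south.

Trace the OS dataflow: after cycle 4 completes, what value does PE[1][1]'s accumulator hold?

PE[1][1].acc = 60

Tracing OS — 2×3 array, target PE[1][1]:
  c0 r0c1: 0 / 0 / 0
  c0 r1c0: 0 / 0 / 0
  c0 r1c1: 0 / 0 / 0
  c1 r0c1: 56 / 8 / 7
  c1 r1c0: 16 / 4 / 4
  c1 r1c1: 0 / 0 / 0
  c2 r0c1: 88 / 8 / 4
  c2 r1c0: 24 / 8 / 1
  c2 r1c1: 28 / 4 / 7
  c3 r0c1: 88 / 0 / 0
  c3 r1c0: 24 / 0 / 0
  c3 r1c1: 60 / 8 / 4
  c4 r0c1: 88 / 0 / 0
  c4 r1c0: 24 / 0 / 0
  c4 r1c1: 60 / 0 / 0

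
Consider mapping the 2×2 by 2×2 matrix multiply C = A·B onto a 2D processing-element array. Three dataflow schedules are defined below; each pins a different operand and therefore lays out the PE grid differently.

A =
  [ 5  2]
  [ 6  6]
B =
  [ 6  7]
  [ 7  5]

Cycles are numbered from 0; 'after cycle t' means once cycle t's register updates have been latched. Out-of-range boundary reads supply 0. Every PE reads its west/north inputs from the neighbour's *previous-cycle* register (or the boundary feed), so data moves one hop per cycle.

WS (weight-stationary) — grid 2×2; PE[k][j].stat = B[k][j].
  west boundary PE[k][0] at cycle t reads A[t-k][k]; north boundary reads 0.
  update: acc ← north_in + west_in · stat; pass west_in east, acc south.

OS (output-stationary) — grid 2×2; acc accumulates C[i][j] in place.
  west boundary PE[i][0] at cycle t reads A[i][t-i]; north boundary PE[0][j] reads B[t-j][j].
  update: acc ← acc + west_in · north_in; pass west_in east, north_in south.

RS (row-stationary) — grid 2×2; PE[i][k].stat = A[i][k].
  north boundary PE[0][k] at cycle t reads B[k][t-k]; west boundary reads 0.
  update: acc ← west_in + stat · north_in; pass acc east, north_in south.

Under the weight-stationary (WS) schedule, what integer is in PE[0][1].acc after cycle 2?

Tracing WS — 2×2 array, target PE[0][1]:
  [0] (0,0) acc=30 (h:5 v:30)
  [0] (0,1) acc=0 (h:0 v:0)
  [1] (0,0) acc=36 (h:6 v:36)
  [1] (0,1) acc=35 (h:5 v:35)
  [2] (0,0) acc=0 (h:0 v:0)
  [2] (0,1) acc=42 (h:6 v:42)

PE[0][1].acc = 42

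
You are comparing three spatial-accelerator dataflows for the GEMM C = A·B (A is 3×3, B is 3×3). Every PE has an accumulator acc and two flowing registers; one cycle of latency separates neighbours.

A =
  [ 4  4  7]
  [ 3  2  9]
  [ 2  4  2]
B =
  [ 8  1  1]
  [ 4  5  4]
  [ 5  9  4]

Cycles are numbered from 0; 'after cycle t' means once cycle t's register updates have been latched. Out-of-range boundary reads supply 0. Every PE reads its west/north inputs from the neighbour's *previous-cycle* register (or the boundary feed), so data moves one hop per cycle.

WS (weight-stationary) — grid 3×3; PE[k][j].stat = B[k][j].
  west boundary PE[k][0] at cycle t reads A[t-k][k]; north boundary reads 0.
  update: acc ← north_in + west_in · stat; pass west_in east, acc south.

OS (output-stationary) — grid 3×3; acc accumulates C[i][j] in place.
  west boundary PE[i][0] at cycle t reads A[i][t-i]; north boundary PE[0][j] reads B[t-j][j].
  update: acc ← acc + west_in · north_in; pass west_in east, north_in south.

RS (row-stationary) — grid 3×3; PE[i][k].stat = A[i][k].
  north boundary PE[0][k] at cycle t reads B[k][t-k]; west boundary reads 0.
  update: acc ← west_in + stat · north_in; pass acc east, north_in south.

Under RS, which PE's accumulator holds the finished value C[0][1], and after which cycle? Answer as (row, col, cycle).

(row, col, cycle) = (0, 2, 3)

Under RS, C[0][1] lands at PE[0][2]:
  cycle 0: PE[0][2] → acc 0, east 0, south 0
  cycle 1: PE[0][2] → acc 0, east 0, south 0
  cycle 2: PE[0][2] → acc 83, east 83, south 5
  cycle 3: PE[0][2] → acc 87, east 87, south 9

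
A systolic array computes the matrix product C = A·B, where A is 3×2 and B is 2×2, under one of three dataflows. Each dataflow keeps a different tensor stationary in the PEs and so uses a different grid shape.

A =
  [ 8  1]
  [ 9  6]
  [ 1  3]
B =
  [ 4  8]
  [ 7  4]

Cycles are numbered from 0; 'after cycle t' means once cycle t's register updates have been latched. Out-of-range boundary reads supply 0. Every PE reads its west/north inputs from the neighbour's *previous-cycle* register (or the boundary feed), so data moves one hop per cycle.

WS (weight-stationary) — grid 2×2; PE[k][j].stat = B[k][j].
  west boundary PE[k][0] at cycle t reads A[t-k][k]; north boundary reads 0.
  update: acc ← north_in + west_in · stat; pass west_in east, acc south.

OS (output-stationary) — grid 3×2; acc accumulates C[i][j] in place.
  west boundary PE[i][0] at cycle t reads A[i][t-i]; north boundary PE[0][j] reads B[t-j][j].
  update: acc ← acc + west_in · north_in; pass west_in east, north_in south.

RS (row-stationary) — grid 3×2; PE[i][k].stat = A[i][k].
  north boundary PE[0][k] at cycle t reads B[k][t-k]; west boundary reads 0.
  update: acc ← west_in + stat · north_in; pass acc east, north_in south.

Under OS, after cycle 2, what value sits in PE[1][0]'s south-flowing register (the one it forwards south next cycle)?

OS 3×2: PE[1][0] cycle-by-cycle (with neighbour feeds):
  @0  [0,0]  acc 32  |  →8  ↓4
  @0  [1,0]  acc 0  |  →0  ↓0
  @1  [0,0]  acc 39  |  →1  ↓7
  @1  [1,0]  acc 36  |  →9  ↓4
  @2  [0,0]  acc 39  |  →0  ↓0
  @2  [1,0]  acc 78  |  →6  ↓7

register = 7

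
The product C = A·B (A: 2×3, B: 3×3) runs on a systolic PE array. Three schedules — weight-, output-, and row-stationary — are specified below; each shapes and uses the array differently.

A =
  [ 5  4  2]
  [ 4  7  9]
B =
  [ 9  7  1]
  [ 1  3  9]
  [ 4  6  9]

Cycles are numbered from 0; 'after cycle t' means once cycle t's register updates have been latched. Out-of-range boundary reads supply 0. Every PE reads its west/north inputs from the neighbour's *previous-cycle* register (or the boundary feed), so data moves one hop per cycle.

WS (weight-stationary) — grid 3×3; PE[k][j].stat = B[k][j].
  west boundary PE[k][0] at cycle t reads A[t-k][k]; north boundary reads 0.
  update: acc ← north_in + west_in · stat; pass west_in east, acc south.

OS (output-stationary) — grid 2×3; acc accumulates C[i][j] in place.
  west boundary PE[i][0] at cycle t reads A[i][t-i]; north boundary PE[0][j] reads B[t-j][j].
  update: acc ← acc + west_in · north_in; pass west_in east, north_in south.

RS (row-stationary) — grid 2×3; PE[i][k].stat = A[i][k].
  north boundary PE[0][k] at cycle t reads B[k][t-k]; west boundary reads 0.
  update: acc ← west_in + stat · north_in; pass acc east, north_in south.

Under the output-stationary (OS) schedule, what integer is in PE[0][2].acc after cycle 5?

Tracing OS — 2×3 array, target PE[0][2]:
  after 0 — PE[0][1] acc=0, pass-E 0, pass-S 0
  after 0 — PE[0][2] acc=0, pass-E 0, pass-S 0
  after 1 — PE[0][1] acc=35, pass-E 5, pass-S 7
  after 1 — PE[0][2] acc=0, pass-E 0, pass-S 0
  after 2 — PE[0][1] acc=47, pass-E 4, pass-S 3
  after 2 — PE[0][2] acc=5, pass-E 5, pass-S 1
  after 3 — PE[0][1] acc=59, pass-E 2, pass-S 6
  after 3 — PE[0][2] acc=41, pass-E 4, pass-S 9
  after 4 — PE[0][1] acc=59, pass-E 0, pass-S 0
  after 4 — PE[0][2] acc=59, pass-E 2, pass-S 9
  after 5 — PE[0][1] acc=59, pass-E 0, pass-S 0
  after 5 — PE[0][2] acc=59, pass-E 0, pass-S 0

PE[0][2].acc = 59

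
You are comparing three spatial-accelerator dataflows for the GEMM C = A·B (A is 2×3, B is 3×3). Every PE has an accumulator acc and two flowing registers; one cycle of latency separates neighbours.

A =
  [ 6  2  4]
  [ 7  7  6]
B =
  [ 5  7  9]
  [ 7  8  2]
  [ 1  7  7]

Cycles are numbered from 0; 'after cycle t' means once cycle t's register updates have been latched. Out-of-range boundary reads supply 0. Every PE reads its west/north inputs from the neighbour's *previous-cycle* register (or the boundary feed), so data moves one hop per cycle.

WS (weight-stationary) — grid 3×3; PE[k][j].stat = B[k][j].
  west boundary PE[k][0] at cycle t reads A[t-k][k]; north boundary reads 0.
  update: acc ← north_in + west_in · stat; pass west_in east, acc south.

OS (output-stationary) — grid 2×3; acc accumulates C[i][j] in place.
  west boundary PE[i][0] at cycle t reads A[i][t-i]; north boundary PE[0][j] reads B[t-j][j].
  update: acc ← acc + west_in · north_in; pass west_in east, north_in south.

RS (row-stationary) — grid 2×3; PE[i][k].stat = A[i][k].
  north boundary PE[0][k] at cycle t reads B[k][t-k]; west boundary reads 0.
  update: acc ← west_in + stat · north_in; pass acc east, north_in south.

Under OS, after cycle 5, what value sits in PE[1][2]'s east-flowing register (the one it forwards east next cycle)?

register = 6

Tracing OS — 2×3 array, target PE[1][2]:
  [0] (0,2) acc=0 (h:0 v:0)
  [0] (1,1) acc=0 (h:0 v:0)
  [0] (1,2) acc=0 (h:0 v:0)
  [1] (0,2) acc=0 (h:0 v:0)
  [1] (1,1) acc=0 (h:0 v:0)
  [1] (1,2) acc=0 (h:0 v:0)
  [2] (0,2) acc=54 (h:6 v:9)
  [2] (1,1) acc=49 (h:7 v:7)
  [2] (1,2) acc=0 (h:0 v:0)
  [3] (0,2) acc=58 (h:2 v:2)
  [3] (1,1) acc=105 (h:7 v:8)
  [3] (1,2) acc=63 (h:7 v:9)
  [4] (0,2) acc=86 (h:4 v:7)
  [4] (1,1) acc=147 (h:6 v:7)
  [4] (1,2) acc=77 (h:7 v:2)
  [5] (0,2) acc=86 (h:0 v:0)
  [5] (1,1) acc=147 (h:0 v:0)
  [5] (1,2) acc=119 (h:6 v:7)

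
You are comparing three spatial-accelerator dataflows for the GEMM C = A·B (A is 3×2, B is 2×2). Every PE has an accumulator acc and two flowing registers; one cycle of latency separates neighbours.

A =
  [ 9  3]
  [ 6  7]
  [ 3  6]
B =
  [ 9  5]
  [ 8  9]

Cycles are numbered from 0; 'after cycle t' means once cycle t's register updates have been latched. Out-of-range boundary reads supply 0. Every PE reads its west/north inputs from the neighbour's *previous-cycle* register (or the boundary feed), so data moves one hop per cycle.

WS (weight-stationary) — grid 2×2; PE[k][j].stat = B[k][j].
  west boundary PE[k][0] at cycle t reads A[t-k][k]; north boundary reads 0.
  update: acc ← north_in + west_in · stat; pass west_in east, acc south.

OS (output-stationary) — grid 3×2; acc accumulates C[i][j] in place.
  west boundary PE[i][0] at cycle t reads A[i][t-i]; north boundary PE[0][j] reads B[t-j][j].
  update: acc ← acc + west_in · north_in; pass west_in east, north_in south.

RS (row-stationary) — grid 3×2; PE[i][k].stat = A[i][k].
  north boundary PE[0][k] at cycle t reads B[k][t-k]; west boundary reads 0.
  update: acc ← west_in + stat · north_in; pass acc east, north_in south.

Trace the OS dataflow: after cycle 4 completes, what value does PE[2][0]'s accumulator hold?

OS (3×2). Following PE[2][0] plus its west/north inputs:
  @0  [1,0]  acc 0  |  →0  ↓0
  @0  [2,0]  acc 0  |  →0  ↓0
  @1  [1,0]  acc 54  |  →6  ↓9
  @1  [2,0]  acc 0  |  →0  ↓0
  @2  [1,0]  acc 110  |  →7  ↓8
  @2  [2,0]  acc 27  |  →3  ↓9
  @3  [1,0]  acc 110  |  →0  ↓0
  @3  [2,0]  acc 75  |  →6  ↓8
  @4  [1,0]  acc 110  |  →0  ↓0
  @4  [2,0]  acc 75  |  →0  ↓0

PE[2][0].acc = 75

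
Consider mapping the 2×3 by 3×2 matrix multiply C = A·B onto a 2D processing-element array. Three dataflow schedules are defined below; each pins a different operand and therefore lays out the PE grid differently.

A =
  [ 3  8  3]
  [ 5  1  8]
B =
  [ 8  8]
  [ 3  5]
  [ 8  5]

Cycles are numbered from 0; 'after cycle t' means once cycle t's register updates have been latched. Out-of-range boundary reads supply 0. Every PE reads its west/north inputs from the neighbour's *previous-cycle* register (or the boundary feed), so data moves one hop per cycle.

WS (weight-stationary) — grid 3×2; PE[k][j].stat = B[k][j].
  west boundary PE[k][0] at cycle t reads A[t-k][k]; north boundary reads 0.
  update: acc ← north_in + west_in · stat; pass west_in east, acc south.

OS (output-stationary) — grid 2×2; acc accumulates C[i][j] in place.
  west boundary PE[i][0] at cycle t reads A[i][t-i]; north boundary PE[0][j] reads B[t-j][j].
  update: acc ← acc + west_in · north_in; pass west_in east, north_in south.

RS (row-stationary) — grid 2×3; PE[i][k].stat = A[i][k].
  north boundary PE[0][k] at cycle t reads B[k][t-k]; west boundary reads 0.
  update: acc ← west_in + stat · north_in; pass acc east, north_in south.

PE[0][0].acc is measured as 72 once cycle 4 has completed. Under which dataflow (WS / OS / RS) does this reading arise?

WS (3×2 grid), PE[0][0]:
  [0] (0,0) acc=24 (h:3 v:24)
  [1] (0,0) acc=40 (h:5 v:40)
  [2] (0,0) acc=0 (h:0 v:0)
  [3] (0,0) acc=0 (h:0 v:0)
  [4] (0,0) acc=0 (h:0 v:0)
OS (2×2 grid), PE[0][0]:
  [0] (0,0) acc=24 (h:3 v:8)
  [1] (0,0) acc=48 (h:8 v:3)
  [2] (0,0) acc=72 (h:3 v:8)
  [3] (0,0) acc=72 (h:0 v:0)
  [4] (0,0) acc=72 (h:0 v:0)
RS (2×3 grid), PE[0][0]:
  [0] (0,0) acc=24 (h:24 v:8)
  [1] (0,0) acc=24 (h:24 v:8)
  [2] (0,0) acc=0 (h:0 v:0)
  [3] (0,0) acc=0 (h:0 v:0)
  [4] (0,0) acc=0 (h:0 v:0)

dataflow = OS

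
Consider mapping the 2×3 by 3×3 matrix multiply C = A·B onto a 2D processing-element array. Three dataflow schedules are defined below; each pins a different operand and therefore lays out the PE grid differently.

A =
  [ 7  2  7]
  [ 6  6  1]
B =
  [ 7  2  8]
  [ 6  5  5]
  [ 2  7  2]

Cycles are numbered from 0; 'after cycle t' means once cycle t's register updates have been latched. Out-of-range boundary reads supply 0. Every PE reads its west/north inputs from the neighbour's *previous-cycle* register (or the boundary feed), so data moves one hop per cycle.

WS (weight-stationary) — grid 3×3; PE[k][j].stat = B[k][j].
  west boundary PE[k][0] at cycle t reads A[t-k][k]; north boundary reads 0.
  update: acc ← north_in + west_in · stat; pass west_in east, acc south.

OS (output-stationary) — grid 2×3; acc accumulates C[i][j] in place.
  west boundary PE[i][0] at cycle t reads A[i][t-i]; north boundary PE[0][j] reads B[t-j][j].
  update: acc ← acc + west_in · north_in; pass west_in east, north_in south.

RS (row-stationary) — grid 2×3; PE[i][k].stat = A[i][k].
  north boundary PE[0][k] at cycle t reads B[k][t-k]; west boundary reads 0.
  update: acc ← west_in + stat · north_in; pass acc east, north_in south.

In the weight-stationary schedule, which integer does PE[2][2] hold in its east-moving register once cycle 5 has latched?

WS 3×3: PE[2][2] cycle-by-cycle (with neighbour feeds):
  cycle 0: PE[1][2] → acc 0, east 0, south 0
  cycle 0: PE[2][1] → acc 0, east 0, south 0
  cycle 0: PE[2][2] → acc 0, east 0, south 0
  cycle 1: PE[1][2] → acc 0, east 0, south 0
  cycle 1: PE[2][1] → acc 0, east 0, south 0
  cycle 1: PE[2][2] → acc 0, east 0, south 0
  cycle 2: PE[1][2] → acc 0, east 0, south 0
  cycle 2: PE[2][1] → acc 0, east 0, south 0
  cycle 2: PE[2][2] → acc 0, east 0, south 0
  cycle 3: PE[1][2] → acc 66, east 2, south 66
  cycle 3: PE[2][1] → acc 73, east 7, south 73
  cycle 3: PE[2][2] → acc 0, east 0, south 0
  cycle 4: PE[1][2] → acc 78, east 6, south 78
  cycle 4: PE[2][1] → acc 49, east 1, south 49
  cycle 4: PE[2][2] → acc 80, east 7, south 80
  cycle 5: PE[1][2] → acc 0, east 0, south 0
  cycle 5: PE[2][1] → acc 0, east 0, south 0
  cycle 5: PE[2][2] → acc 80, east 1, south 80

register = 1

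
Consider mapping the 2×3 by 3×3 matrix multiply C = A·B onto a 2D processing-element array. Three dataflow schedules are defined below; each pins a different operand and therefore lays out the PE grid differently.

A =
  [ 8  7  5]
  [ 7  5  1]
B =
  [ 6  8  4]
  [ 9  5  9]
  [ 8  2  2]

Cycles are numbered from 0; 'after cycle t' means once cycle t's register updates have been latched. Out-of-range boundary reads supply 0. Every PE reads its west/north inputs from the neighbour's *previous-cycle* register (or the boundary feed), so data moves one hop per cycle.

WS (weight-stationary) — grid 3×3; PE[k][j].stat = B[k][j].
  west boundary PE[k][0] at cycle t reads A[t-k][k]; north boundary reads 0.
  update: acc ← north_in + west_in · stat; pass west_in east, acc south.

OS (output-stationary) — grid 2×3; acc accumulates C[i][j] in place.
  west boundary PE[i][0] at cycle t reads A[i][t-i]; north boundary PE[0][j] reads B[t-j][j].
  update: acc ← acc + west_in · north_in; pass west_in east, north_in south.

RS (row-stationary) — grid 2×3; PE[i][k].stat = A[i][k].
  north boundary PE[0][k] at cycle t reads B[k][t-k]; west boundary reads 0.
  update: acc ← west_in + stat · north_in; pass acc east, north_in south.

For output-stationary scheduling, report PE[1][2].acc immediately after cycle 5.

PE[1][2].acc = 75

OS (2×3). Following PE[1][2] plus its west/north inputs:
  0: (0,2).acc=0  regs=<0,0>
  0: (1,1).acc=0  regs=<0,0>
  0: (1,2).acc=0  regs=<0,0>
  1: (0,2).acc=0  regs=<0,0>
  1: (1,1).acc=0  regs=<0,0>
  1: (1,2).acc=0  regs=<0,0>
  2: (0,2).acc=32  regs=<8,4>
  2: (1,1).acc=56  regs=<7,8>
  2: (1,2).acc=0  regs=<0,0>
  3: (0,2).acc=95  regs=<7,9>
  3: (1,1).acc=81  regs=<5,5>
  3: (1,2).acc=28  regs=<7,4>
  4: (0,2).acc=105  regs=<5,2>
  4: (1,1).acc=83  regs=<1,2>
  4: (1,2).acc=73  regs=<5,9>
  5: (0,2).acc=105  regs=<0,0>
  5: (1,1).acc=83  regs=<0,0>
  5: (1,2).acc=75  regs=<1,2>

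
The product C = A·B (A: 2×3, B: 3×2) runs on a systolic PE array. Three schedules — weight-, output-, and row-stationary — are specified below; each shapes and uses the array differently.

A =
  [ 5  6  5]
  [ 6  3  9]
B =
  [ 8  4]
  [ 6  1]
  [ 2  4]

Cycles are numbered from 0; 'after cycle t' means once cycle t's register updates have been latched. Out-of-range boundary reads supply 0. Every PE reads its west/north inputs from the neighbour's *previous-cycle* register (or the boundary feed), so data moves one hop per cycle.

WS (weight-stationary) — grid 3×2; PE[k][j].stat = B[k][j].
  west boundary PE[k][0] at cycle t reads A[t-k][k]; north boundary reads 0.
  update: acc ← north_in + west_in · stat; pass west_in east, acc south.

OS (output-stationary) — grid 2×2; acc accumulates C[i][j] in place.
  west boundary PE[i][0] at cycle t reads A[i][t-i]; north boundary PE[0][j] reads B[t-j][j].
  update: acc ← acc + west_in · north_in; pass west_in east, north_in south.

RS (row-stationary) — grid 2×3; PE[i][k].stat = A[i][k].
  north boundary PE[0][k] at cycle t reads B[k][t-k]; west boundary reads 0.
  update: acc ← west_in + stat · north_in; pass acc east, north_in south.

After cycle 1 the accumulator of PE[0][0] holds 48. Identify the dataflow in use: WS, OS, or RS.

dataflow = WS

Under WS (3×2), PE[0][0]:
  @0  [0,0]  acc 40  |  →5  ↓40
  @1  [0,0]  acc 48  |  →6  ↓48
Under OS (2×2), PE[0][0]:
  @0  [0,0]  acc 40  |  →5  ↓8
  @1  [0,0]  acc 76  |  →6  ↓6
Under RS (2×3), PE[0][0]:
  @0  [0,0]  acc 40  |  →40  ↓8
  @1  [0,0]  acc 20  |  →20  ↓4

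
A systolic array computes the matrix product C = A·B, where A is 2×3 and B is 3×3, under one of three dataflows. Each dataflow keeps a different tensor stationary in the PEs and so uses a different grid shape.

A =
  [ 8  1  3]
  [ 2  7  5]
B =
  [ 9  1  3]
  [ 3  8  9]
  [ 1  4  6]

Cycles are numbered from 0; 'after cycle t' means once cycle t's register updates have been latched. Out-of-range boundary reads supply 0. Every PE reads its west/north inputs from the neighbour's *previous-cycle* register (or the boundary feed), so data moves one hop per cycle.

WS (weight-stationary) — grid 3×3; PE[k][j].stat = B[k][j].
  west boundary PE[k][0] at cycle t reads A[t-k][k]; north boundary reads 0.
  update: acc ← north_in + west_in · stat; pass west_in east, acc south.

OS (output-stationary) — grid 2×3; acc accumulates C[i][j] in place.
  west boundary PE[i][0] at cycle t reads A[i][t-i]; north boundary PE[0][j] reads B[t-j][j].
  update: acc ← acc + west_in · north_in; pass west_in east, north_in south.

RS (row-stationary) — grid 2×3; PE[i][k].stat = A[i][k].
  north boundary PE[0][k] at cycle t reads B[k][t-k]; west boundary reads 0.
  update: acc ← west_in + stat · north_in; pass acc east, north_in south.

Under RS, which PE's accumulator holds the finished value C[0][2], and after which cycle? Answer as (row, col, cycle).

(row, col, cycle) = (0, 2, 4)

RS: C[0][2] accumulates in PE[0][2]:
  cycle 0: PE[0][2] → acc 0, east 0, south 0
  cycle 1: PE[0][2] → acc 0, east 0, south 0
  cycle 2: PE[0][2] → acc 78, east 78, south 1
  cycle 3: PE[0][2] → acc 28, east 28, south 4
  cycle 4: PE[0][2] → acc 51, east 51, south 6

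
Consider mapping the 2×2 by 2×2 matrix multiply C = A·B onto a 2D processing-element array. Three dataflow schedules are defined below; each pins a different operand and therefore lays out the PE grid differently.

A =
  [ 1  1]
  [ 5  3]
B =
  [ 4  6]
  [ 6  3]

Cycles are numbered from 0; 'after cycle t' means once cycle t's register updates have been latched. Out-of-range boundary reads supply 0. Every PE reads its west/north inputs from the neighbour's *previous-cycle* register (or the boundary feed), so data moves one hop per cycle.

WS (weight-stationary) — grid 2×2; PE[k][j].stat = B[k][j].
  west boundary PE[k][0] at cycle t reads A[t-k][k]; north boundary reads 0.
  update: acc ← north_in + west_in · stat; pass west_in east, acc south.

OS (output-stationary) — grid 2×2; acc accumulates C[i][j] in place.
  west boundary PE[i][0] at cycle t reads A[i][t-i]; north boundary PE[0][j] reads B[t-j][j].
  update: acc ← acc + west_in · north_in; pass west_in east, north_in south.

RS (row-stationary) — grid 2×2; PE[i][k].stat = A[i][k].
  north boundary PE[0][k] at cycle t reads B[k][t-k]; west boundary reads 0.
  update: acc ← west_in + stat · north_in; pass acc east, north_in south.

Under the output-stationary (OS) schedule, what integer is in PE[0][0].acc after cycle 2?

OS 2×2: PE[0][0] cycle-by-cycle (with neighbour feeds):
  t=0 PE[0][0]: acc=4 h=1 v=4
  t=1 PE[0][0]: acc=10 h=1 v=6
  t=2 PE[0][0]: acc=10 h=0 v=0

PE[0][0].acc = 10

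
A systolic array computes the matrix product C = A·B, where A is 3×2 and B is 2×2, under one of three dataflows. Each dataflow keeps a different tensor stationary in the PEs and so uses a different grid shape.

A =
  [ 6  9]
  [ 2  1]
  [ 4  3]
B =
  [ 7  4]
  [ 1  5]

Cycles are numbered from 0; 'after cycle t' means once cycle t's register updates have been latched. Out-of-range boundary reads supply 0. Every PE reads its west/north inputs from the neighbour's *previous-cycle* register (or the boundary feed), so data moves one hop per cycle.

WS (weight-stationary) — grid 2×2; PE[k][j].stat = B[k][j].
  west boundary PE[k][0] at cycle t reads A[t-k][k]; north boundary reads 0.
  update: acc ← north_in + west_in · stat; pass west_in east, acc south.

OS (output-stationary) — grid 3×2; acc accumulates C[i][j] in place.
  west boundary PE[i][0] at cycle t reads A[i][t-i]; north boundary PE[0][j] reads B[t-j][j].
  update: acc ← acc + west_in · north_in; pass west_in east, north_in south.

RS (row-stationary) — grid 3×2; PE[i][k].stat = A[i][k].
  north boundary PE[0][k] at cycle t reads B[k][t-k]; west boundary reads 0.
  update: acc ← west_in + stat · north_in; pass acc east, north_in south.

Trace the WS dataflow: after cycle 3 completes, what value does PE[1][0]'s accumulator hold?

WS (2×2). Following PE[1][0] plus its west/north inputs:
  c0 r0c0: 42 / 6 / 42
  c0 r1c0: 0 / 0 / 0
  c1 r0c0: 14 / 2 / 14
  c1 r1c0: 51 / 9 / 51
  c2 r0c0: 28 / 4 / 28
  c2 r1c0: 15 / 1 / 15
  c3 r0c0: 0 / 0 / 0
  c3 r1c0: 31 / 3 / 31

PE[1][0].acc = 31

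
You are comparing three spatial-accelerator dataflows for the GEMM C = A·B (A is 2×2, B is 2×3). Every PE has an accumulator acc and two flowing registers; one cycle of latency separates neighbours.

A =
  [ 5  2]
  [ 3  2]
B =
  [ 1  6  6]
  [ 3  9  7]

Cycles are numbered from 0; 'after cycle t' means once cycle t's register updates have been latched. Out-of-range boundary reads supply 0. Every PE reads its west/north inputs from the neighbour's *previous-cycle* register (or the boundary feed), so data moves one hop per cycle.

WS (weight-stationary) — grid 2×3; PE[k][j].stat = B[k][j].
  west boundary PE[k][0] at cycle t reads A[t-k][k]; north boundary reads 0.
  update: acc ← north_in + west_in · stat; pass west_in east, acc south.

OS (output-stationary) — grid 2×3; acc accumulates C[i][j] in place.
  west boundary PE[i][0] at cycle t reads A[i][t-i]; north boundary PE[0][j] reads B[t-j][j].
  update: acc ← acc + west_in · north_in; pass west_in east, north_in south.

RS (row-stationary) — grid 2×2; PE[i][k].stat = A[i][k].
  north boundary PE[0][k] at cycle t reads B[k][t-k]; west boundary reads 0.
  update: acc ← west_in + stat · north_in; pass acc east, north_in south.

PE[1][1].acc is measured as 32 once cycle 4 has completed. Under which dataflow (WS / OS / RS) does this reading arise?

dataflow = RS

Under WS (2×3), PE[1][1]:
  c0 r1c1: 0 / 0 / 0
  c1 r1c1: 0 / 0 / 0
  c2 r1c1: 48 / 2 / 48
  c3 r1c1: 36 / 2 / 36
  c4 r1c1: 0 / 0 / 0
Under OS (2×3), PE[1][1]:
  c0 r1c1: 0 / 0 / 0
  c1 r1c1: 0 / 0 / 0
  c2 r1c1: 18 / 3 / 6
  c3 r1c1: 36 / 2 / 9
  c4 r1c1: 36 / 0 / 0
Under RS (2×2), PE[1][1]:
  c0 r1c1: 0 / 0 / 0
  c1 r1c1: 0 / 0 / 0
  c2 r1c1: 9 / 9 / 3
  c3 r1c1: 36 / 36 / 9
  c4 r1c1: 32 / 32 / 7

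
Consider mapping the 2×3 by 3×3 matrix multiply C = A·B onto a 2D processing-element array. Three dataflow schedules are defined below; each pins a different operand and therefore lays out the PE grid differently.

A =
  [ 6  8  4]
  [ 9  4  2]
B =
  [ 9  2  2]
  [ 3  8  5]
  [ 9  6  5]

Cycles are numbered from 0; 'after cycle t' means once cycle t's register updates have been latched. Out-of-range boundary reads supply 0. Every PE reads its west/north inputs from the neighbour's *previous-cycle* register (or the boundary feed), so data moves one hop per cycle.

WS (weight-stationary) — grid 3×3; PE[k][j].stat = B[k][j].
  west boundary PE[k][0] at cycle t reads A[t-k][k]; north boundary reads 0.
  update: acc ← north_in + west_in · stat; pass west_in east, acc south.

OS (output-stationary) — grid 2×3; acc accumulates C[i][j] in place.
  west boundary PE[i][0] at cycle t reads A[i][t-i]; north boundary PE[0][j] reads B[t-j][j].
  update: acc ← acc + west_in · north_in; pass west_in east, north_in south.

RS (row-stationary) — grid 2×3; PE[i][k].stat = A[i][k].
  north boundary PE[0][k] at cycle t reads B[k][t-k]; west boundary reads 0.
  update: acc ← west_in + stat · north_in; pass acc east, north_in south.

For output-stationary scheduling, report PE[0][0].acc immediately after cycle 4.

PE[0][0].acc = 114

Tracing OS — 2×3 array, target PE[0][0]:
  after 0 — PE[0][0] acc=54, pass-E 6, pass-S 9
  after 1 — PE[0][0] acc=78, pass-E 8, pass-S 3
  after 2 — PE[0][0] acc=114, pass-E 4, pass-S 9
  after 3 — PE[0][0] acc=114, pass-E 0, pass-S 0
  after 4 — PE[0][0] acc=114, pass-E 0, pass-S 0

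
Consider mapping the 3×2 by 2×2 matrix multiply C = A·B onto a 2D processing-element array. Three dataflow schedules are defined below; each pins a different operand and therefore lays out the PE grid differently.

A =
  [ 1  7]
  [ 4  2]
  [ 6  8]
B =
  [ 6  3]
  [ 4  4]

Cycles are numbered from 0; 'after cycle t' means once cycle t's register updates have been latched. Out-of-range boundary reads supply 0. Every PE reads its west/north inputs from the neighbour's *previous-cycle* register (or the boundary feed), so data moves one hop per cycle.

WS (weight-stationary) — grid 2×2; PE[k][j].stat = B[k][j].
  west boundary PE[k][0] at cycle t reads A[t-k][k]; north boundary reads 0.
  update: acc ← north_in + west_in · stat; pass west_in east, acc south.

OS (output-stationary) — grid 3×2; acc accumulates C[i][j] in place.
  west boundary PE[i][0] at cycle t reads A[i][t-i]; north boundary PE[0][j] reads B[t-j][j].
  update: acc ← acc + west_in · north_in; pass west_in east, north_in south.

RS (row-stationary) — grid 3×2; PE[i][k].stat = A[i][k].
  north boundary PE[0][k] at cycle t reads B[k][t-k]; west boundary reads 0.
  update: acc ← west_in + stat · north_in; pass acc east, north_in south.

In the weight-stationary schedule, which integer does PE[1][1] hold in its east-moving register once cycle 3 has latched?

WS (2×2). Following PE[1][1] plus its west/north inputs:
  cycle 0: PE[0][1] → acc 0, east 0, south 0
  cycle 0: PE[1][0] → acc 0, east 0, south 0
  cycle 0: PE[1][1] → acc 0, east 0, south 0
  cycle 1: PE[0][1] → acc 3, east 1, south 3
  cycle 1: PE[1][0] → acc 34, east 7, south 34
  cycle 1: PE[1][1] → acc 0, east 0, south 0
  cycle 2: PE[0][1] → acc 12, east 4, south 12
  cycle 2: PE[1][0] → acc 32, east 2, south 32
  cycle 2: PE[1][1] → acc 31, east 7, south 31
  cycle 3: PE[0][1] → acc 18, east 6, south 18
  cycle 3: PE[1][0] → acc 68, east 8, south 68
  cycle 3: PE[1][1] → acc 20, east 2, south 20

register = 2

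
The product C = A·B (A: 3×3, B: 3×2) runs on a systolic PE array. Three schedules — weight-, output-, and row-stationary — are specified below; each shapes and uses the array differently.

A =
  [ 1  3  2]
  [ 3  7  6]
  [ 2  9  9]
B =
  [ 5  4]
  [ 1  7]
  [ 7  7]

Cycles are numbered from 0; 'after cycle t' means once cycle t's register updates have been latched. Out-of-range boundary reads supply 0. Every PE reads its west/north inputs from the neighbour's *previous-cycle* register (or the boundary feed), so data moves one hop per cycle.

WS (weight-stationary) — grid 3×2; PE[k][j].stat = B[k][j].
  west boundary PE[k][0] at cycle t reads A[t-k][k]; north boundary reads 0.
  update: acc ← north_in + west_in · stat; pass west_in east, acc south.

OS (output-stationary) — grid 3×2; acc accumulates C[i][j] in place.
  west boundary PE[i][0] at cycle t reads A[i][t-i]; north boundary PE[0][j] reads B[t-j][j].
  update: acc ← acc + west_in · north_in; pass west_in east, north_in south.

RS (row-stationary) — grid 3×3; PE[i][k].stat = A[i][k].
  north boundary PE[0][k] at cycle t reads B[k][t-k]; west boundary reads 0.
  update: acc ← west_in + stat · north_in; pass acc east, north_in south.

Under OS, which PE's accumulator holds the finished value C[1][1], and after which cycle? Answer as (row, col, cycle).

(row, col, cycle) = (1, 1, 4)

OS — PE[1][1] is where C[1][1] collects:
  @0  [1,1]  acc 0  |  →0  ↓0
  @1  [1,1]  acc 0  |  →0  ↓0
  @2  [1,1]  acc 12  |  →3  ↓4
  @3  [1,1]  acc 61  |  →7  ↓7
  @4  [1,1]  acc 103  |  →6  ↓7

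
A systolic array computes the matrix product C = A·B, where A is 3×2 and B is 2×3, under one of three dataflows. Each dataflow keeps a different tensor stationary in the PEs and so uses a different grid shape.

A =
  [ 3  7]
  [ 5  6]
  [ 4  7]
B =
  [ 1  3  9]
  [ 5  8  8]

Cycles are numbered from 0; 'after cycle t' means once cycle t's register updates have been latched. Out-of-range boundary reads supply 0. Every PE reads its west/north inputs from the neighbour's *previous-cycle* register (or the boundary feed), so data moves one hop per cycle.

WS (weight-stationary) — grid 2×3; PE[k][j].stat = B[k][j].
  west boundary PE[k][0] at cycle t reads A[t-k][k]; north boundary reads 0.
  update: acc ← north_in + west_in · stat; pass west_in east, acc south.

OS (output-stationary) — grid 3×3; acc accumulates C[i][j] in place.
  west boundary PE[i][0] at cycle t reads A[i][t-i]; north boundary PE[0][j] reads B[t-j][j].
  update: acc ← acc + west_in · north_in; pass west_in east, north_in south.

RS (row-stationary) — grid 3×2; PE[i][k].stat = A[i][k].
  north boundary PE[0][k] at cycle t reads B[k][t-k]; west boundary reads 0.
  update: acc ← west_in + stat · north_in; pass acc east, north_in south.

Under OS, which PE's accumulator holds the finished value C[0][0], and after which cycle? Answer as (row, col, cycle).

OS: C[0][0] accumulates in PE[0][0]:
  0: (0,0).acc=3  regs=<3,1>
  1: (0,0).acc=38  regs=<7,5>

(row, col, cycle) = (0, 0, 1)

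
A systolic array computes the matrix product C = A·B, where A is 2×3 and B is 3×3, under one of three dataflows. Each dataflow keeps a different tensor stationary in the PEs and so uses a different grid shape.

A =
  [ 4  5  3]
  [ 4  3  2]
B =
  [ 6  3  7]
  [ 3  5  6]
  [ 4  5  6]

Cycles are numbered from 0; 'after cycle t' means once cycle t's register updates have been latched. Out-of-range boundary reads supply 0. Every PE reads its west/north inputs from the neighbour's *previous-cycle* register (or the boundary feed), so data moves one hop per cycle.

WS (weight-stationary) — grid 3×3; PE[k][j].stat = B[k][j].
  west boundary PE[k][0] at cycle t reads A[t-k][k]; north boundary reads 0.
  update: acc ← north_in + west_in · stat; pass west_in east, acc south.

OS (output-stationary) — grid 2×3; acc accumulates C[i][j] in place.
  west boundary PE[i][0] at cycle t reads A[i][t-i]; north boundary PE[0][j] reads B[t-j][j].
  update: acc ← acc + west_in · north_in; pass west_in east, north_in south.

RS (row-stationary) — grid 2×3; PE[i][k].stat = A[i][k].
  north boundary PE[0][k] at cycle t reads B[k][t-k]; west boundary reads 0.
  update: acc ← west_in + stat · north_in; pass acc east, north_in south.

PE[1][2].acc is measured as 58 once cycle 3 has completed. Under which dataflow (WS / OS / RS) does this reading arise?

dataflow = WS

WS [3×3] PE[1][2] across cycles:
  after 0 — PE[1][2] acc=0, pass-E 0, pass-S 0
  after 1 — PE[1][2] acc=0, pass-E 0, pass-S 0
  after 2 — PE[1][2] acc=0, pass-E 0, pass-S 0
  after 3 — PE[1][2] acc=58, pass-E 5, pass-S 58
OS [2×3] PE[1][2] across cycles:
  after 0 — PE[1][2] acc=0, pass-E 0, pass-S 0
  after 1 — PE[1][2] acc=0, pass-E 0, pass-S 0
  after 2 — PE[1][2] acc=0, pass-E 0, pass-S 0
  after 3 — PE[1][2] acc=28, pass-E 4, pass-S 7
RS [2×3] PE[1][2] across cycles:
  after 0 — PE[1][2] acc=0, pass-E 0, pass-S 0
  after 1 — PE[1][2] acc=0, pass-E 0, pass-S 0
  after 2 — PE[1][2] acc=0, pass-E 0, pass-S 0
  after 3 — PE[1][2] acc=41, pass-E 41, pass-S 4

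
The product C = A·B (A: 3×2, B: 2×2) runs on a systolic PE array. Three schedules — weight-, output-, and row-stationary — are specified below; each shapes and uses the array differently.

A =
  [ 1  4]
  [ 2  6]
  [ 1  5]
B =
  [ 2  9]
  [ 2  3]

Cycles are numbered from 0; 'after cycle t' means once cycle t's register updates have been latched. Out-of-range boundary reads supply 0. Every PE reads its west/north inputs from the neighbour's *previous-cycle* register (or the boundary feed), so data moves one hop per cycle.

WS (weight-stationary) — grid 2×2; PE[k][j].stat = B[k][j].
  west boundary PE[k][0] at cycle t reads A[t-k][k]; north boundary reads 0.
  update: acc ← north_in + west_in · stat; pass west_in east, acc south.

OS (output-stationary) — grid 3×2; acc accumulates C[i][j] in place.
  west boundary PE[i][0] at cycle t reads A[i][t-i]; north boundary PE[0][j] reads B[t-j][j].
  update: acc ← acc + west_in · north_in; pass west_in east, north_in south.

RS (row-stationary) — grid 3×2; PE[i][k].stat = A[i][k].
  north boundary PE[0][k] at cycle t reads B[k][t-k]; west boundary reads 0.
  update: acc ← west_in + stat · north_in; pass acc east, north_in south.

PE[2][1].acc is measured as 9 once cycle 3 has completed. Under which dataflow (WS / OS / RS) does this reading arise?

WS: PE[2][1] is outside its 2×2 grid.
OS [3×2] PE[2][1] across cycles:
  after 0 — PE[2][1] acc=0, pass-E 0, pass-S 0
  after 1 — PE[2][1] acc=0, pass-E 0, pass-S 0
  after 2 — PE[2][1] acc=0, pass-E 0, pass-S 0
  after 3 — PE[2][1] acc=9, pass-E 1, pass-S 9
RS [3×2] PE[2][1] across cycles:
  after 0 — PE[2][1] acc=0, pass-E 0, pass-S 0
  after 1 — PE[2][1] acc=0, pass-E 0, pass-S 0
  after 2 — PE[2][1] acc=0, pass-E 0, pass-S 0
  after 3 — PE[2][1] acc=12, pass-E 12, pass-S 2

dataflow = OS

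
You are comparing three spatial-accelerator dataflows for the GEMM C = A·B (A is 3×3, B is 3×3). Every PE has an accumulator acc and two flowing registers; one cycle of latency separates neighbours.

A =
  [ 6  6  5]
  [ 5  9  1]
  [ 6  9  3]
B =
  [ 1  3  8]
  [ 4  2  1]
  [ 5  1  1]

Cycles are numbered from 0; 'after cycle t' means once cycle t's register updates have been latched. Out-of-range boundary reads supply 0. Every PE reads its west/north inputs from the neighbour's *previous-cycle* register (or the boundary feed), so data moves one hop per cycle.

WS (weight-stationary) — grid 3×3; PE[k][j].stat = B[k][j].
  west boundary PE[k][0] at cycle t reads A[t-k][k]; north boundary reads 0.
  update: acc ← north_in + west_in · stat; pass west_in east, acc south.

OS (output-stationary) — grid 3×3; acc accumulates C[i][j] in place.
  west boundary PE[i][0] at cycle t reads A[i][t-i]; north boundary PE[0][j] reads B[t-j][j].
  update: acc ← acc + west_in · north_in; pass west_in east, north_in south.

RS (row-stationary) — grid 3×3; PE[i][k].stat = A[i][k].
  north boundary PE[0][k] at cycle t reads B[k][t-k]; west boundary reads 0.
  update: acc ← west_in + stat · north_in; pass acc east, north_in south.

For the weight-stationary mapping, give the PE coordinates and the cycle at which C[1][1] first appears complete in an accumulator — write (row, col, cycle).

(row, col, cycle) = (2, 1, 4)

WS — PE[2][1] is where C[1][1] collects:
  after 0 — PE[2][1] acc=0, pass-E 0, pass-S 0
  after 1 — PE[2][1] acc=0, pass-E 0, pass-S 0
  after 2 — PE[2][1] acc=0, pass-E 0, pass-S 0
  after 3 — PE[2][1] acc=35, pass-E 5, pass-S 35
  after 4 — PE[2][1] acc=34, pass-E 1, pass-S 34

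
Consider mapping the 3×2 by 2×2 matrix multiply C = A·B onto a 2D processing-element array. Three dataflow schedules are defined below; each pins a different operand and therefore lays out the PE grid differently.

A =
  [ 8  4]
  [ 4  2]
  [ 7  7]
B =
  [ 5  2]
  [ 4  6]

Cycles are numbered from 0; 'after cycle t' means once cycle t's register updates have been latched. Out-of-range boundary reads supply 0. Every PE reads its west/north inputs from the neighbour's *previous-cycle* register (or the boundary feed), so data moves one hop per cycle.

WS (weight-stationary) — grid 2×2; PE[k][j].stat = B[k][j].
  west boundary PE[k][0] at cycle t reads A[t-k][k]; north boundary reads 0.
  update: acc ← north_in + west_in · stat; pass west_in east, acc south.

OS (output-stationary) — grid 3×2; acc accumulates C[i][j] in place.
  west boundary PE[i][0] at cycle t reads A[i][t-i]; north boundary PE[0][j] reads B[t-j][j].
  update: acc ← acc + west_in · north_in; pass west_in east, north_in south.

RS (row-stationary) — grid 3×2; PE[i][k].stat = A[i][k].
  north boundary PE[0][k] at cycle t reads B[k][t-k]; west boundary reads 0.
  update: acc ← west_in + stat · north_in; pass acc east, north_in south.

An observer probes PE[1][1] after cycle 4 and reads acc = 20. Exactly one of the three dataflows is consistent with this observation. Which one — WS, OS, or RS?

dataflow = OS

WS [2×2] PE[1][1] across cycles:
  [0] (1,1) acc=0 (h:0 v:0)
  [1] (1,1) acc=0 (h:0 v:0)
  [2] (1,1) acc=40 (h:4 v:40)
  [3] (1,1) acc=20 (h:2 v:20)
  [4] (1,1) acc=56 (h:7 v:56)
OS [3×2] PE[1][1] across cycles:
  [0] (1,1) acc=0 (h:0 v:0)
  [1] (1,1) acc=0 (h:0 v:0)
  [2] (1,1) acc=8 (h:4 v:2)
  [3] (1,1) acc=20 (h:2 v:6)
  [4] (1,1) acc=20 (h:0 v:0)
RS [3×2] PE[1][1] across cycles:
  [0] (1,1) acc=0 (h:0 v:0)
  [1] (1,1) acc=0 (h:0 v:0)
  [2] (1,1) acc=28 (h:28 v:4)
  [3] (1,1) acc=20 (h:20 v:6)
  [4] (1,1) acc=0 (h:0 v:0)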